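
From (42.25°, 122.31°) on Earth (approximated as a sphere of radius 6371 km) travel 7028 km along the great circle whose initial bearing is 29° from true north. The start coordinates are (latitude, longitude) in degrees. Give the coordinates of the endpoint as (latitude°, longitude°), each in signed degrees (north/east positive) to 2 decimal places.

Angular distance δ = d/R = 7028/6371 = 1.10312 rad; initial bearing θ = 0.5061 rad.
sin φ₂ = sin φ₁ cos δ + cos φ₁ sin δ cos θ = (0.6724)(0.4508) + (0.7402)(0.8926)(0.8746) = 0.8810, so φ₂ = 61.76°.
Δλ = atan2(sin θ sin δ cos φ₁, cos δ − sin φ₁ sin φ₂) = atan2(0.3203, -0.1415) = 113.839°.
λ₂ = 122.310° + 113.839° = 236.15° → -123.85° after wrapping to (−180°, 180°].

61.76°, -123.85°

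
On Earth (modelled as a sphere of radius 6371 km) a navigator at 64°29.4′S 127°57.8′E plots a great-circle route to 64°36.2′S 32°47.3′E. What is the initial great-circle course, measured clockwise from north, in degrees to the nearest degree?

225°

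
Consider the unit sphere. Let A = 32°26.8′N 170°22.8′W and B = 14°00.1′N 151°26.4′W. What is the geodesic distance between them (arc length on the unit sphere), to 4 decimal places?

0.4411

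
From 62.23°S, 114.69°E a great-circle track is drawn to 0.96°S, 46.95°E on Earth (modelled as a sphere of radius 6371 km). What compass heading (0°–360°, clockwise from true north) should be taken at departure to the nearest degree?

With φ₁ = -1.0861, φ₂ = -0.0168, Δλ = -1.1823 rad, the forward-azimuth formula gives
θ = atan2( sin Δλ cos φ₂ , cos φ₁ sin φ₂ − sin φ₁ cos φ₂ cos Δλ ) = atan2(-0.9253, 0.3273) = -70.52°.
Adding 360° brings this into [0°, 360°): 289°.

289°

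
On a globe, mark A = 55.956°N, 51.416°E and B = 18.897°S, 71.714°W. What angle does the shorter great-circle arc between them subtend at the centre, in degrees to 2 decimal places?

123.91°

Let φ₁ = 0.9766 rad, φ₂ = -0.3298 rad, and Δλ = -2.1490 rad.
cos c = sin φ₁ sin φ₂ + cos φ₁ cos φ₂ cos Δλ = (0.8286)(-0.3239) + (0.5598)(0.9461)(-0.5465) = -0.55784,
so c = arccos(-0.55784) = 2.16257 rad.
So the angular separation is 123.91°.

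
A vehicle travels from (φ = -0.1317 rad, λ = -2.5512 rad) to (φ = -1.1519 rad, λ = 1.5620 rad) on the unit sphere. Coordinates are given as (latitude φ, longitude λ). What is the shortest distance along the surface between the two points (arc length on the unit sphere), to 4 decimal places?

1.6784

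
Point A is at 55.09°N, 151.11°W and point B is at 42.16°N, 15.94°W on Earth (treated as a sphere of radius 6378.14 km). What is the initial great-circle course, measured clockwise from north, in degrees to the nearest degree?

33°

With φ₁ = 0.9615, φ₂ = 0.7358, Δλ = 2.3592 rad, the forward-azimuth formula gives
θ = atan2( sin Δλ cos φ₂ , cos φ₁ sin φ₂ − sin φ₁ cos φ₂ cos Δλ ) = atan2(0.5226, 0.8152) = 32.66°.
So the initial bearing is 33°.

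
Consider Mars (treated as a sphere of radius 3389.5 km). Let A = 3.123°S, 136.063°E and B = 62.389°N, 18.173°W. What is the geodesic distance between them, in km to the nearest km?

6964 km

With latitudes φ₁ = -3.123°, φ₂ = 62.389° and longitude difference Δλ = -154.236°:
Haversine: a = sin²(Δφ/2) + cos φ₁ cos φ₂ sin²(Δλ/2) = 0.2927 + (0.9985)(0.4635)(0.9503) = 0.73252.
Central angle c = 2·arcsin(√a) = 2.05449 rad.
Distance = R·c = 3389.5 × 2.0545 ≈ 6964 km.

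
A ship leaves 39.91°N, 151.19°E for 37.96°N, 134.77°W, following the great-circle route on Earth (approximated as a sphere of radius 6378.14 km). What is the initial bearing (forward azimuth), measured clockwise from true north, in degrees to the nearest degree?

66°

Δλ = 74.040° = 1.2922 rad.
y = sin Δλ · cos φ₂ = (0.9615)(0.7884) = 0.7580
x = cos φ₁ sin φ₂ − sin φ₁ cos φ₂ cos Δλ = (0.7671)(0.6151) − (0.6416)(0.7884)(0.2750) = 0.3327
θ = atan2(y, x) = 66.30°, so the bearing is 66°.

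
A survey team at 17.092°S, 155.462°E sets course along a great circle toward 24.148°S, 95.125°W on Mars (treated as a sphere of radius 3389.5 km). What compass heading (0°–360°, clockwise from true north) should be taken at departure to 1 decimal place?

Δλ = 109.413° = 1.9096 rad.
y = sin Δλ · cos φ₂ = (0.9431)(0.9125) = 0.8606
x = cos φ₁ sin φ₂ − sin φ₁ cos φ₂ cos Δλ = (0.9558)(-0.4091) − (-0.2939)(0.9125)(-0.3324) = -0.4802
θ = atan2(y, x) = 119.16°, so the bearing is 119.2°.

119.2°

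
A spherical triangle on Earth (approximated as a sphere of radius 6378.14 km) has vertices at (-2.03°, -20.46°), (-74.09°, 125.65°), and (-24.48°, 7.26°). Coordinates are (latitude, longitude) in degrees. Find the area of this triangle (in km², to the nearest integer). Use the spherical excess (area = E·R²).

Side lengths (central angles): a = 1.2871, b = 0.6097, c = 1.7654 rad; semiperimeter s = 1.8311.
By l'Huilier's theorem, tan(E/4) = √[tan(s/2) tan((s−a)/2) tan((s−b)/2) tan((s−c)/2)], giving spherical excess E = 0.3645 rad.
Area = E·R² = 0.3645 × (6378.14)² ≈ 14828426 km².

14828426 km²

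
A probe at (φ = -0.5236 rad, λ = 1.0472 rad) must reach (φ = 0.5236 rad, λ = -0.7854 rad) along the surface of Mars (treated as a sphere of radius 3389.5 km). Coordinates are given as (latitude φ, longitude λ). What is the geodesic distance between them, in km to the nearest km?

6884 km

Let φ₁ = -0.5236 rad, φ₂ = 0.5236 rad, and Δλ = -1.8326 rad.
cos c = sin φ₁ sin φ₂ + cos φ₁ cos φ₂ cos Δλ = (-0.5000)(0.5000) + (0.8660)(0.8660)(-0.2588) = -0.44412,
so c = arccos(-0.44412) = 2.03099 rad.
Distance = R·c = 3389.5 × 2.0310 ≈ 6884 km.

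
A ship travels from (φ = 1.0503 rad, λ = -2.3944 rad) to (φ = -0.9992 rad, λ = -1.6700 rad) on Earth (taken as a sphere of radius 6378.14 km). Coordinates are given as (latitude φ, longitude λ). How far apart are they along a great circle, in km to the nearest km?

With latitudes φ₁ = 60.178°, φ₂ = -57.250° and longitude difference Δλ = 41.505°:
cos c = sin φ₁ sin φ₂ + cos φ₁ cos φ₂ cos Δλ = (0.8676)(-0.8410) + (0.4973)(0.5410)(0.7489) = -0.52818,
so c = arccos(-0.52818) = 2.12726 rad.
Distance = R·c = 6378.14 × 2.1273 ≈ 13568 km.

13568 km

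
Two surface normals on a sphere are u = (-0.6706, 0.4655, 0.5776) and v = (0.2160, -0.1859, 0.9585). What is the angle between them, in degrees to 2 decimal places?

71.20°

u·v = 0.3222; |u| = 1.0000, |v| = 1.0000.
cos θ = (u·v)/(|u||v|) = 0.3223, so θ = 71.20°.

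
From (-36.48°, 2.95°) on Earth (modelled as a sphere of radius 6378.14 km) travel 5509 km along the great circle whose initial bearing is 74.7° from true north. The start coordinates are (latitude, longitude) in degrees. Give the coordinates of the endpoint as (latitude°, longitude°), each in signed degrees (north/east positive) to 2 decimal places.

Angular distance δ = d/R = 5509/6378.14 = 0.86373 rad; initial bearing θ = 1.3038 rad.
sin φ₂ = sin φ₁ cos δ + cos φ₁ sin δ cos θ = (-0.5945)(0.6496) + (0.8041)(0.7603)(0.2639) = -0.2249, so φ₂ = -13.00°.
Δλ = atan2(sin θ sin δ cos φ₁, cos δ − sin φ₁ sin φ₂) = atan2(0.5896, 0.5159) = 48.817°.
λ₂ = 2.950° + 48.817° = 51.77°.

-13.00°, 51.77°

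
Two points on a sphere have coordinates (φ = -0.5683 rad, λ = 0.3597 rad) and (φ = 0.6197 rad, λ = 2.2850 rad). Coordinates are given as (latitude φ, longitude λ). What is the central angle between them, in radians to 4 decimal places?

2.1541 rad

Let φ₁ = -0.5683 rad, φ₂ = 0.6197 rad, and Δλ = 1.9253 rad.
Haversine: a = sin²(Δφ/2) + cos φ₁ cos φ₂ sin²(Δλ/2) = 0.3132 + (0.8428)(0.8141)(0.6736) = 0.77537.
Central angle c = 2·arcsin(√a) = 2.15405 rad.
So the angular separation is 2.1541 rad.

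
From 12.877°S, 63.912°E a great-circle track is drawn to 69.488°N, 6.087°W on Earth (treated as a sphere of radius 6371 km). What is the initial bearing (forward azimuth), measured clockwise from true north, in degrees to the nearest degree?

341°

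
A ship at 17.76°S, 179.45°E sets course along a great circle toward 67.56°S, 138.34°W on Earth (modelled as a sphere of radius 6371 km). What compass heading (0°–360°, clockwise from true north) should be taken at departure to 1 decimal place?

Δλ = 42.210° = 0.7367 rad.
y = sin Δλ · cos φ₂ = (0.6718)(0.3817) = 0.2565
x = cos φ₁ sin φ₂ − sin φ₁ cos φ₂ cos Δλ = (0.9523)(-0.9243) − (-0.3050)(0.3817)(0.7407) = -0.7940
θ = atan2(y, x) = 162.10°, so the bearing is 162.1°.

162.1°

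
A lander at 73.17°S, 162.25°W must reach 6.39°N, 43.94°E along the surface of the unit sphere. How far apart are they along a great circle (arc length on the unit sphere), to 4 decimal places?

1.9441

In radians: φ₁ = -1.2771, φ₂ = 0.1115, Δλ = -153.810° = -2.6845 rad.
cos c = sin φ₁ sin φ₂ + cos φ₁ cos φ₂ cos Δλ = (-0.9572)(0.1113) + (0.2895)(0.9938)(-0.8973) = -0.36472,
so c = arccos(-0.36472) = 1.94413 rad.
On the unit sphere the arc length equals the central angle: 1.9441.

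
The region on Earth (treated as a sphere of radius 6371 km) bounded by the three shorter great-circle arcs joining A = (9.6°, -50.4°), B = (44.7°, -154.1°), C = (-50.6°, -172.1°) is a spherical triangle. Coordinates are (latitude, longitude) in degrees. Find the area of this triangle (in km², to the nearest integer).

94406359 km²

Side lengths (central angles): a = 1.6855, b = 2.0462, c = 1.6195 rad; semiperimeter s = 2.6756.
By l'Huilier's theorem, tan(E/4) = √[tan(s/2) tan((s−a)/2) tan((s−b)/2) tan((s−c)/2)], giving spherical excess E = 2.3259 rad.
Area = E·R² = 2.3259 × (6371)² ≈ 94406359 km².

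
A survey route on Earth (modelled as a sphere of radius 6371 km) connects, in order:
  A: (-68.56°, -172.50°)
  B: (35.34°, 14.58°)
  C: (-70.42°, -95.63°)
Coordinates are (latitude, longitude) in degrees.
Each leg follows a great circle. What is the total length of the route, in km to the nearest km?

Leg A→B: central angle 2.5577 rad, distance 16294.8 km.
Leg B→C: central angle 2.2645 rad, distance 14427.4 km.
Total: 16294.8 + 14427.4 ≈ 30722 km.

30722 km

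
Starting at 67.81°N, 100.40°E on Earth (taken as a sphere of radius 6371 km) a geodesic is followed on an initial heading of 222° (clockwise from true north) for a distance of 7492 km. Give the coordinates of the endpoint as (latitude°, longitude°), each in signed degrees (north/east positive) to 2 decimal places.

5.57°, 62.04°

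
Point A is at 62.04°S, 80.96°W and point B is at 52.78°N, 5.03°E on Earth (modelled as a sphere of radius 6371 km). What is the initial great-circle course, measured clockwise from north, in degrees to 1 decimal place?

With φ₁ = -1.0828, φ₂ = 0.9212, Δλ = 1.5008 rad, the forward-azimuth formula gives
θ = atan2( sin Δλ cos φ₂ , cos φ₁ sin φ₂ − sin φ₁ cos φ₂ cos Δλ ) = atan2(0.6034, 0.4107) = 55.76°.
So the initial bearing is 55.8°.

55.8°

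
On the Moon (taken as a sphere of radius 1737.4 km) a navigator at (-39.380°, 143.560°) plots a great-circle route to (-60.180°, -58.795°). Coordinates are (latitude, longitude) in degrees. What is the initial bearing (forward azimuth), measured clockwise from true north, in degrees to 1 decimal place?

Δλ = 157.645° = 2.7514 rad.
y = sin Δλ · cos φ₂ = (0.3803)(0.4973) = 0.1891
x = cos φ₁ sin φ₂ − sin φ₁ cos φ₂ cos Δλ = (0.7730)(-0.8676) − (-0.6345)(0.4973)(-0.9248) = -0.9624
θ = atan2(y, x) = 168.88°, so the bearing is 168.9°.

168.9°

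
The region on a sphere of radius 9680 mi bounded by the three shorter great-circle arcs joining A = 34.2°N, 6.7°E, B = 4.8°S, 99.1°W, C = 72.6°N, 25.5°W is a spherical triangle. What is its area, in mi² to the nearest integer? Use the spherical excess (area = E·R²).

Side lengths (central angles): a = 1.5665, b = 0.7293, c = 1.8457 rad; semiperimeter s = 2.0707.
By l'Huilier's theorem, tan(E/4) = √[tan(s/2) tan((s−a)/2) tan((s−b)/2) tan((s−c)/2)], giving spherical excess E = 0.7793 rad.
Area = E·R² = 0.7793 × (9680)² ≈ 73017897 mi².

73017897 mi²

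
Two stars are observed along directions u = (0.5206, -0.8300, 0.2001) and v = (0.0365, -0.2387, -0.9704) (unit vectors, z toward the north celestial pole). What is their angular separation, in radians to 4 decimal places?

1.5478 rad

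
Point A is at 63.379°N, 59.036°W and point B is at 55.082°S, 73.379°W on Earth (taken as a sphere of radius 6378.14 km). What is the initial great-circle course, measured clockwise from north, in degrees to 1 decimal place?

With φ₁ = 1.1062, φ₂ = -0.9614, Δλ = -0.2503 rad, the forward-azimuth formula gives
θ = atan2( sin Δλ cos φ₂ , cos φ₁ sin φ₂ − sin φ₁ cos φ₂ cos Δλ ) = atan2(-0.1418, -0.8632) = -170.67°.
Adding 360° brings this into [0°, 360°): 189.3°.

189.3°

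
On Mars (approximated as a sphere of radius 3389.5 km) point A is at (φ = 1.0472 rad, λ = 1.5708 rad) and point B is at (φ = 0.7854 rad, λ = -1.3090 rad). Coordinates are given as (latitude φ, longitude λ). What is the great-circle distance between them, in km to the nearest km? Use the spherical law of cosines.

4394 km

In radians: φ₁ = 1.0472, φ₂ = 0.7854, Δλ = -165.000° = -2.8798 rad.
cos c = sin φ₁ sin φ₂ + cos φ₁ cos φ₂ cos Δλ = (0.8660)(0.7071) + (0.5000)(0.7071)(-0.9659) = 0.27087,
so c = arccos(0.27087) = 1.29650 rad.
Distance = R·c = 3389.5 × 1.2965 ≈ 4394 km.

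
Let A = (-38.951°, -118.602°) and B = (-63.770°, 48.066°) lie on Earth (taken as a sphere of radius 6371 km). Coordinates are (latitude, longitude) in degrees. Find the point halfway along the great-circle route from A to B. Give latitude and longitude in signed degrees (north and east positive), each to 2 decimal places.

-76.64°, -102.26°

Central angle δ = 1.3393 rad. Interpolating on the sphere with fraction f = 0.5:
P = [sin((1−f)δ)·A + sin(fδ)·B] / sin δ = 0.6377·A + 0.6377·B in Cartesian coordinates,
giving P = (-0.0491, -0.2257, -0.9730), i.e. latitude -76.64°, longitude -102.26°.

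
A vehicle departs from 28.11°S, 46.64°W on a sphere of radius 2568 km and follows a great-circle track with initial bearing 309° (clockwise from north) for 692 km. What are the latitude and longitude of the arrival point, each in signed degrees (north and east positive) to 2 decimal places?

-17.84°, -59.19°

Angular distance δ = d/R = 692/2568 = 0.26947 rad; initial bearing θ = 5.3931 rad.
sin φ₂ = sin φ₁ cos δ + cos φ₁ sin δ cos θ = (-0.4712)(0.9639) + (0.8820)(0.2662)(0.6293) = -0.3064, so φ₂ = -17.84°.
Δλ = atan2(sin θ sin δ cos φ₁, cos δ − sin φ₁ sin φ₂) = atan2(-0.1825, 0.8196) = -12.553°.
λ₂ = -46.640° − 12.553° = -59.19°.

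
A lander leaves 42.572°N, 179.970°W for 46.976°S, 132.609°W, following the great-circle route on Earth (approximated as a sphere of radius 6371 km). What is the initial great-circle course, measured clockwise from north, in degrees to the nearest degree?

149°

With φ₁ = 0.7430, φ₂ = -0.8199, Δλ = 0.8266 rad, the forward-azimuth formula gives
θ = atan2( sin Δλ cos φ₂ , cos φ₁ sin φ₂ − sin φ₁ cos φ₂ cos Δλ ) = atan2(0.5019, -0.8510) = 149.47°.
So the initial bearing is 149°.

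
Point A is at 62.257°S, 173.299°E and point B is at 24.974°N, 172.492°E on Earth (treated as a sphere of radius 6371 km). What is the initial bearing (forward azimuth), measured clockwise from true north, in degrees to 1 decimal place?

359.3°

Δλ = -0.807° = -0.0141 rad.
y = sin Δλ · cos φ₂ = (-0.0141)(0.9065) = -0.0128
x = cos φ₁ sin φ₂ − sin φ₁ cos φ₂ cos Δλ = (0.4655)(0.4222) − (-0.8850)(0.9065)(0.9999) = 0.9988
θ = atan2(y, x) = -0.73°; adding 360° gives 359.3°.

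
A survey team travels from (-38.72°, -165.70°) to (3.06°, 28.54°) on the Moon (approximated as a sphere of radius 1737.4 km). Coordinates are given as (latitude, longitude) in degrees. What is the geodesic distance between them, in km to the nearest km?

With latitudes φ₁ = -38.720°, φ₂ = 3.060° and longitude difference Δλ = -165.760°:
cos c = sin φ₁ sin φ₂ + cos φ₁ cos φ₂ cos Δλ = (-0.6255)(0.0534) + (0.7802)(0.9986)(-0.9693) = -0.78855,
so c = arccos(-0.78855) = 2.47925 rad.
Distance = R·c = 1737.4 × 2.4792 ≈ 4307 km.

4307 km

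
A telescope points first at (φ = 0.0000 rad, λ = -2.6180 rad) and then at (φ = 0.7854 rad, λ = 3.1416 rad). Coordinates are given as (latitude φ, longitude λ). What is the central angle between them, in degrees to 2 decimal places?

Let φ₁ = 0.0000 rad, φ₂ = 0.7854 rad, and Δλ = -0.5236 rad.
Haversine: a = sin²(Δφ/2) + cos φ₁ cos φ₂ sin²(Δλ/2) = 0.1464 + (1.0000)(0.7071)(0.0670) = 0.19381.
Central angle c = 2·arcsin(√a) = 0.91173 rad.
So the angular separation is 52.24°.

52.24°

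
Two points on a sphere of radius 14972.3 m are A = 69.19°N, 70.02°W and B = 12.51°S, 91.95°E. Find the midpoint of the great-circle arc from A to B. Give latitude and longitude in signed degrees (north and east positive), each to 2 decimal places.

47.95°, 82.18°

The central angle between A and B is δ = 2.1321 rad.
With f = 0.5, the slerp weights are sin((1−f)δ)/sin δ = 1.0339 and sin(fδ)/sin δ = 1.0339.
Weighted sum of the unit vectors: (1.0339)·(0.1214,-0.3339,0.9348) + (1.0339)·(-0.0332,0.9757,-0.2166) = (0.0912, 0.6636, 0.7425).
Converting back: φ = atan2(z, √(x²+y²)) = 47.95°, λ = atan2(y, x) = 82.18°.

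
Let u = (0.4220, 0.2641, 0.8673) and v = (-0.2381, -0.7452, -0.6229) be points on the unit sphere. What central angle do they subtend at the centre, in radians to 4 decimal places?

u·v = -0.8375; |u| = 1.0000, |v| = 1.0000.
cos θ = (u·v)/(|u||v|) = -0.8375, so θ = 2.5635 rad.

2.5635 rad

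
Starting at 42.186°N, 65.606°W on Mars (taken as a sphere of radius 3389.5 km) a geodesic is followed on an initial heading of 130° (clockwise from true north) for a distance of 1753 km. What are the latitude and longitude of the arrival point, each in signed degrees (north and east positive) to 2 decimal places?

20.38°, -41.77°

Angular distance δ = d/R = 1753/3389.5 = 0.51719 rad; initial bearing θ = 2.2689 rad.
sin φ₂ = sin φ₁ cos δ + cos φ₁ sin δ cos θ = (0.6715)(0.8692) + (0.7410)(0.4944)(-0.6428) = 0.3482, so φ₂ = 20.38°.
Δλ = atan2(sin θ sin δ cos φ₁, cos δ − sin φ₁ sin φ₂) = atan2(0.2806, 0.6354) = 23.831°.
λ₂ = -65.606° + 23.831° = -41.77°.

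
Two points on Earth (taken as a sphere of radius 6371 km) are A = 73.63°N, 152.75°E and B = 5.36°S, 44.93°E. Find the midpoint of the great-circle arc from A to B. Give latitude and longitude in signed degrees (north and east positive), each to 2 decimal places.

Central angle δ = 1.7472 rad. Interpolating on the sphere with fraction f = 0.5:
P = [sin((1−f)δ)·A + sin(fδ)·B] / sin δ = 0.7787·A + 0.7787·B in Cartesian coordinates,
giving P = (0.3538, 0.6481, 0.6744), i.e. latitude 42.41°, longitude 61.37°.

42.41°, 61.37°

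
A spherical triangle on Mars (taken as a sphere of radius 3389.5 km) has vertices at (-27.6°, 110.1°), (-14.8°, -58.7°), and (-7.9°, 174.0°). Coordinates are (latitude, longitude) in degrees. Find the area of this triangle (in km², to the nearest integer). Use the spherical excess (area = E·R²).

29055927 km²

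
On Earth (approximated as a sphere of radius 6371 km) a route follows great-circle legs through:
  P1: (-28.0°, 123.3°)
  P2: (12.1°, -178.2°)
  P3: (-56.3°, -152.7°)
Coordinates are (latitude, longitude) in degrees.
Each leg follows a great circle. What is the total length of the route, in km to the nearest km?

Leg P1→P2: central angle 1.2104 rad, distance 7711.2 km.
Leg P2→P3: central angle 1.2500 rad, distance 7964.1 km.
Total: 7711.2 + 7964.1 ≈ 15675 km.

15675 km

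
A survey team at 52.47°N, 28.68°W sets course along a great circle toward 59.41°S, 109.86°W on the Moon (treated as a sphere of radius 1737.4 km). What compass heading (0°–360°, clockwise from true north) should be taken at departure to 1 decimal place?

220.6°

With φ₁ = 0.9158, φ₂ = -1.0369, Δλ = -1.4169 rad, the forward-azimuth formula gives
θ = atan2( sin Δλ cos φ₂ , cos φ₁ sin φ₂ − sin φ₁ cos φ₂ cos Δλ ) = atan2(-0.5029, -0.5863) = -139.38°.
Adding 360° brings this into [0°, 360°): 220.6°.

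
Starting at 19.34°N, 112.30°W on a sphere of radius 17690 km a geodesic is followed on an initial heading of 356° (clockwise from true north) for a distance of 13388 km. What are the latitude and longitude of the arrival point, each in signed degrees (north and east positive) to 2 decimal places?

62.51°, -118.25°

Angular distance δ = d/R = 13388/17690 = 0.75681 rad; initial bearing θ = 6.2134 rad.
sin φ₂ = sin φ₁ cos δ + cos φ₁ sin δ cos θ = (0.3312)(0.7270) + (0.9436)(0.6866)(0.9976) = 0.8871, so φ₂ = 62.51°.
Δλ = atan2(sin θ sin δ cos φ₁, cos δ − sin φ₁ sin φ₂) = atan2(-0.0452, 0.4333) = -5.955°.
λ₂ = -112.300° − 5.955° = -118.25°.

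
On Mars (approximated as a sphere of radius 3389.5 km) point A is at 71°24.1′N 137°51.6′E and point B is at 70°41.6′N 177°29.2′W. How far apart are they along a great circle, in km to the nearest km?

With latitudes φ₁ = 71.402°, φ₂ = 70.693° and longitude difference Δλ = 44.653°:
cos c = sin φ₁ sin φ₂ + cos φ₁ cos φ₂ cos Δλ = (0.9478)(0.9438) + (0.3189)(0.3306)(0.7114) = 0.96949,
so c = arccos(0.96949) = 0.24766 rad.
Distance = R·c = 3389.5 × 0.2477 ≈ 839 km.

839 km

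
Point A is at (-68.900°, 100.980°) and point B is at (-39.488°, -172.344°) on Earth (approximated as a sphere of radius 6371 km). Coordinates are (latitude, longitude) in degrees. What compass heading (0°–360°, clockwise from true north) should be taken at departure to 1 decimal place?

103.7°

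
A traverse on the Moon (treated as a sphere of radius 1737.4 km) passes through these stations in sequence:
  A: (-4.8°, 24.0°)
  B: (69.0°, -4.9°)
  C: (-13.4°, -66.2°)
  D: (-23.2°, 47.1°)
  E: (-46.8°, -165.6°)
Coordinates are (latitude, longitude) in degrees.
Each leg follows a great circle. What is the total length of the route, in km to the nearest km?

11477 km

Leg A→B: central angle 1.3341 rad, distance 2317.8 km.
Leg B→C: central angle 1.6198 rad, distance 2814.2 km.
Leg C→D: central angle 1.8363 rad, distance 3190.3 km.
Leg D→E: central angle 1.8155 rad, distance 3154.3 km.
Total: 2317.8 + 2814.2 + 3190.3 + 3154.3 ≈ 11477 km.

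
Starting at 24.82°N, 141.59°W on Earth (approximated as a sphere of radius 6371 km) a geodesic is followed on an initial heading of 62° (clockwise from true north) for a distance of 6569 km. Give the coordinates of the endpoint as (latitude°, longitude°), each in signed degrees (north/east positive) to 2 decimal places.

35.54°, -73.02°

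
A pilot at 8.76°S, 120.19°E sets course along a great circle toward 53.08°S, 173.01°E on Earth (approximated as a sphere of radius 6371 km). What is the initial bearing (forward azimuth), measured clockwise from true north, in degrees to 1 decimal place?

With φ₁ = -0.1529, φ₂ = -0.9264, Δλ = 0.9219 rad, the forward-azimuth formula gives
θ = atan2( sin Δλ cos φ₂ , cos φ₁ sin φ₂ − sin φ₁ cos φ₂ cos Δλ ) = atan2(0.4786, -0.7349) = 146.92°.
So the initial bearing is 146.9°.

146.9°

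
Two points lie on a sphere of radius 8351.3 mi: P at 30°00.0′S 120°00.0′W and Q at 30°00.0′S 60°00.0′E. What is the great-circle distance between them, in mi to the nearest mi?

With latitudes φ₁ = -30.000°, φ₂ = -30.000° and longitude difference Δλ = -180.000°:
Haversine: a = sin²(Δφ/2) + cos φ₁ cos φ₂ sin²(Δλ/2) = 0.0000 + (0.8660)(0.8660)(1.0000) = 0.75000.
Central angle c = 2·arcsin(√a) = 2.09440 rad.
Distance = R·c = 8351.3 × 2.0944 ≈ 17491 mi.

17491 mi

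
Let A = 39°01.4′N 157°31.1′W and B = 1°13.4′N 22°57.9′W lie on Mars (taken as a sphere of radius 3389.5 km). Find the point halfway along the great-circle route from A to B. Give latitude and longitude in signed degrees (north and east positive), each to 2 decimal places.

The central angle between A and B is δ = 2.1311 rad.
With f = 0.5, the slerp weights are sin((1−f)δ)/sin δ = 1.0330 and sin(fδ)/sin δ = 1.0330.
Weighted sum of the unit vectors: (1.0330)·(-0.7178,-0.2971,0.6296) + (1.0330)·(0.9205,-0.3901,0.0213) = (0.2094, -0.7099, 0.6725).
Converting back: φ = atan2(z, √(x²+y²)) = 42.26°, λ = atan2(y, x) = -73.57°.

42.26°, -73.57°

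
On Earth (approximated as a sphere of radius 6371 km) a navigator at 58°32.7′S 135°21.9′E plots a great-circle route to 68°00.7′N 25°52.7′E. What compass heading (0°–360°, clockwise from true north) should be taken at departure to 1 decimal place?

316.9°

Δλ = -109.487° = -1.9109 rad.
y = sin Δλ · cos φ₂ = (-0.9427)(0.3744) = -0.3530
x = cos φ₁ sin φ₂ − sin φ₁ cos φ₂ cos Δλ = (0.5218)(0.9273) − (-0.8531)(0.3744)(-0.3336) = 0.3773
θ = atan2(y, x) = -43.09°; adding 360° gives 316.9°.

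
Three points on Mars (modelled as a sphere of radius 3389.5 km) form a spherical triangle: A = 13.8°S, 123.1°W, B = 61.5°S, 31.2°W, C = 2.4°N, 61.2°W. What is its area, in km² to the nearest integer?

Side lengths (central angles): a = 1.1852, b = 1.1074, c = 1.3753 rad; semiperimeter s = 1.8339.
By l'Huilier's theorem, tan(E/4) = √[tan(s/2) tan((s−a)/2) tan((s−b)/2) tan((s−c)/2)], giving spherical excess E = 0.7793 rad.
Area = E·R² = 0.7793 × (3389.5)² ≈ 8953385 km².

8953385 km²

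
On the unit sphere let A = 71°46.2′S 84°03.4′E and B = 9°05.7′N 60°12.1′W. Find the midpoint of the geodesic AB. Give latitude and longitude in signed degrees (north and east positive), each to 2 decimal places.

The central angle between A and B is δ = 1.9833 rad.
With f = 0.5, the slerp weights are sin((1−f)δ)/sin δ = 0.9135 and sin(fδ)/sin δ = 0.9135.
Weighted sum of the unit vectors: (0.9135)·(0.0324,0.3112,-0.9498) + (0.9135)·(0.4907,-0.8569,0.1581) = (0.4779, -0.4985, -0.7233).
Converting back: φ = atan2(z, √(x²+y²)) = -46.33°, λ = atan2(y, x) = -46.21°.

-46.33°, -46.21°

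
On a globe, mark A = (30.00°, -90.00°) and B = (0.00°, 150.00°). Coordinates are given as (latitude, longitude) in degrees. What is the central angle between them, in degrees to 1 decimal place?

115.7°

Let φ₁ = 0.5236 rad, φ₂ = 0.0000 rad, and Δλ = -2.0944 rad.
cos c = sin φ₁ sin φ₂ + cos φ₁ cos φ₂ cos Δλ = (0.5000)(0.0000) + (0.8660)(1.0000)(-0.5000) = -0.43301,
so c = arccos(-0.43301) = 2.01863 rad.
So the angular separation is 115.7°.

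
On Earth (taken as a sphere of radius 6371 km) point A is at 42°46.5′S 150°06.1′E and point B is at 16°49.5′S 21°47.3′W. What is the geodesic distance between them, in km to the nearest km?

13336 km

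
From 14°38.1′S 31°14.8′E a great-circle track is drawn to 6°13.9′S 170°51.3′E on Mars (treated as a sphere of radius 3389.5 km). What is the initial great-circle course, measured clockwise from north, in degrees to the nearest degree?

With φ₁ = -0.2554, φ₂ = -0.1088, Δλ = 2.4366 rad, the forward-azimuth formula gives
θ = atan2( sin Δλ cos φ₂ , cos φ₁ sin φ₂ − sin φ₁ cos φ₂ cos Δλ ) = atan2(0.6442, -0.2963) = 114.70°.
So the initial bearing is 115°.

115°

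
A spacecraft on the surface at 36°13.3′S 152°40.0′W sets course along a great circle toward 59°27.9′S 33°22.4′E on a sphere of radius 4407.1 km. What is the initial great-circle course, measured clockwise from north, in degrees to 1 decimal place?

Δλ = -173.960° = -3.0362 rad.
y = sin Δλ · cos φ₂ = (-0.1052)(0.5081) = -0.0535
x = cos φ₁ sin φ₂ − sin φ₁ cos φ₂ cos Δλ = (0.8067)(-0.8613) − (-0.5909)(0.5081)(-0.9944) = -0.9934
θ = atan2(y, x) = -176.92°; adding 360° gives 183.1°.

183.1°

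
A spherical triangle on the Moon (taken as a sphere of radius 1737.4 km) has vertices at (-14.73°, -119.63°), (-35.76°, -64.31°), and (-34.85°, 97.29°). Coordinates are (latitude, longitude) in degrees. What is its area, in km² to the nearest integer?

4313716 km²

Side lengths (central angles): a = 1.8733, b = 2.0820, c = 0.9334 rad; semiperimeter s = 2.4444.
By l'Huilier's theorem, tan(E/4) = √[tan(s/2) tan((s−a)/2) tan((s−b)/2) tan((s−c)/2)], giving spherical excess E = 1.4291 rad.
Area = E·R² = 1.4291 × (1737.4)² ≈ 4313716 km².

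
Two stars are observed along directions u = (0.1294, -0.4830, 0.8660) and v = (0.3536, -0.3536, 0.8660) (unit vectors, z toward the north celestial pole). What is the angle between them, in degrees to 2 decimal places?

14.87°

u·v = 0.9665; |u| = 1.0000, |v| = 1.0000.
cos θ = (u·v)/(|u||v|) = 0.9665, so θ = 14.87°.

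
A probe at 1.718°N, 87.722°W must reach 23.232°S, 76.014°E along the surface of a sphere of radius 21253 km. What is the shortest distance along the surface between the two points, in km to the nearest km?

Let φ₁ = 0.0300 rad, φ₂ = -0.4055 rad, and Δλ = 2.8577 rad.
cos c = sin φ₁ sin φ₂ + cos φ₁ cos φ₂ cos Δλ = (0.0300)(-0.3945) + (0.9996)(0.9189)(-0.9600) = -0.89357,
so c = arccos(-0.89357) = 2.67603 rad.
Distance = R·c = 21253 × 2.6760 ≈ 56874 km.

56874 km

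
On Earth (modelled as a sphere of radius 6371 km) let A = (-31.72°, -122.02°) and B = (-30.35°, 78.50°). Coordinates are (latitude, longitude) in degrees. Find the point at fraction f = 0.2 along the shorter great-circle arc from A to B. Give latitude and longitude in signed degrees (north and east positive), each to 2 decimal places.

The central angle between A and B is δ = 2.0062 rad.
With f = 0.2, the slerp weights are sin((1−f)δ)/sin δ = 1.1023 and sin(fδ)/sin δ = 0.4308.
Weighted sum of the unit vectors: (1.1023)·(-0.4510,-0.7212,-0.5258) + (0.4308)·(0.1720,0.8456,-0.5053) = (-0.4230, -0.4307, -0.7972).
Converting back: φ = atan2(z, √(x²+y²)) = -52.86°, λ = atan2(y, x) = -134.48°.

-52.86°, -134.48°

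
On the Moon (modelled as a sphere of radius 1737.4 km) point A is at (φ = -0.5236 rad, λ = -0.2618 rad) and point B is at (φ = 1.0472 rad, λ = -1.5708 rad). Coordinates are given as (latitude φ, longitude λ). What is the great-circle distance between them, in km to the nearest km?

Let φ₁ = -0.5236 rad, φ₂ = 1.0472 rad, and Δλ = -1.3090 rad.
cos c = sin φ₁ sin φ₂ + cos φ₁ cos φ₂ cos Δλ = (-0.5000)(0.8660) + (0.8660)(0.5000)(0.2588) = -0.32094,
so c = arccos(-0.32094) = 1.89752 rad.
Distance = R·c = 1737.4 × 1.8975 ≈ 3297 km.

3297 km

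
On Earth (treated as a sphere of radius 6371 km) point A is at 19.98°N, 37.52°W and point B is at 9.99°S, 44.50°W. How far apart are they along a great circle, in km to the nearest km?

With latitudes φ₁ = 19.980°, φ₂ = -9.990° and longitude difference Δλ = -6.980°:
cos c = sin φ₁ sin φ₂ + cos φ₁ cos φ₂ cos Δλ = (0.3417)(-0.1735) + (0.9398)(0.9848)(0.9926) = 0.85943,
so c = arccos(0.85943) = 0.53665 rad.
Distance = R·c = 6371 × 0.5366 ≈ 3419 km.

3419 km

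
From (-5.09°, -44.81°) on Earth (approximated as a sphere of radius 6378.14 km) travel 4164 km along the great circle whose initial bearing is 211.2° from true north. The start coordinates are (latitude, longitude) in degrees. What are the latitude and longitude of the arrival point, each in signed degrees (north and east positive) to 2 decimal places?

-36.02°, -67.71°

Angular distance δ = d/R = 4164/6378.14 = 0.65285 rad; initial bearing θ = 3.6861 rad.
sin φ₂ = sin φ₁ cos δ + cos φ₁ sin δ cos θ = (-0.0887)(0.7944) + (0.9961)(0.6075)(-0.8554) = -0.5880, so φ₂ = -36.02°.
Δλ = atan2(sin θ sin δ cos φ₁, cos δ − sin φ₁ sin φ₂) = atan2(-0.3134, 0.7422) = -22.895°.
λ₂ = -44.810° − 22.895° = -67.71°.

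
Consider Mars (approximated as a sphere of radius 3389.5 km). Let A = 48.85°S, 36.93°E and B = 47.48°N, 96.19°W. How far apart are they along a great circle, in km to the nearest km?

8826 km

With latitudes φ₁ = -48.850°, φ₂ = 47.480° and longitude difference Δλ = -133.120°:
cos c = sin φ₁ sin φ₂ + cos φ₁ cos φ₂ cos Δλ = (-0.7530)(0.7370) + (0.6580)(0.6758)(-0.6835) = -0.85897,
so c = arccos(-0.85897) = 2.60405 rad.
Distance = R·c = 3389.5 × 2.6041 ≈ 8826 km.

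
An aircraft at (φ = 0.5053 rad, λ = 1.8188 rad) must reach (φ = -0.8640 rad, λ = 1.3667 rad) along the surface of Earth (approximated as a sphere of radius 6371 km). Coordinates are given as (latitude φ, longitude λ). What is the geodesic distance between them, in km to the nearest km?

In radians: φ₁ = 0.5053, φ₂ = -0.8640, Δλ = -25.903° = -0.4521 rad.
cos c = sin φ₁ sin φ₂ + cos φ₁ cos φ₂ cos Δλ = (0.4841)(-0.7604) + (0.8750)(0.6494)(0.8995) = 0.14305,
so c = arccos(0.14305) = 1.42726 rad.
Distance = R·c = 6371 × 1.4273 ≈ 9093 km.

9093 km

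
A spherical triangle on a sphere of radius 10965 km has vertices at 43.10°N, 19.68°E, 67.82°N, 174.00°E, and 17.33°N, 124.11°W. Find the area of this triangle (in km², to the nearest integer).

97859571 km²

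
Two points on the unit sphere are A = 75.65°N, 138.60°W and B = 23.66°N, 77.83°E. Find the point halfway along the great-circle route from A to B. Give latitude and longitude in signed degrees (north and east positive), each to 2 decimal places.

Central angle δ = 1.3632 rad. Interpolating on the sphere with fraction f = 0.5:
P = [sin((1−f)δ)·A + sin(fδ)·B] / sin δ = 0.6439·A + 0.6439·B in Cartesian coordinates,
giving P = (0.0046, 0.4709, 0.8821), i.e. latitude 61.90°, longitude 89.44°.

61.90°, 89.44°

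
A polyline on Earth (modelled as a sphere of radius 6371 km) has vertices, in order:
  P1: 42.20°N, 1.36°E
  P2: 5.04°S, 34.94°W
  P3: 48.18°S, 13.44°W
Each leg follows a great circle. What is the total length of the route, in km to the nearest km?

11619 km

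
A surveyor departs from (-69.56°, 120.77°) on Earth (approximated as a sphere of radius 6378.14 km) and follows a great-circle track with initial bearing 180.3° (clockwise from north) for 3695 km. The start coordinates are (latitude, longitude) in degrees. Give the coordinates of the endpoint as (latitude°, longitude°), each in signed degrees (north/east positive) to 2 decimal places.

Angular distance δ = d/R = 3695/6378.14 = 0.57932 rad; initial bearing θ = 3.1468 rad.
sin φ₂ = sin φ₁ cos δ + cos φ₁ sin δ cos θ = (-0.9370)(0.8368) + (0.3492)(0.5475)(-1.0000) = -0.9753, so φ₂ = -77.25°.
Δλ = atan2(sin θ sin δ cos φ₁, cos δ − sin φ₁ sin φ₂) = atan2(-0.0010, -0.0771) = -179.256°.
λ₂ = 120.770° − 179.256° = -58.49°.

-77.25°, -58.49°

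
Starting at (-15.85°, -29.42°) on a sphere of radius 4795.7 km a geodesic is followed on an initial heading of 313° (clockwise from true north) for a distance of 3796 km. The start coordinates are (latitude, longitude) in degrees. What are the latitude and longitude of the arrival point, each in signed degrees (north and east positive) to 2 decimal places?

Angular distance δ = d/R = 3796/4795.7 = 0.79154 rad; initial bearing θ = 5.4629 rad.
sin φ₂ = sin φ₁ cos δ + cos φ₁ sin δ cos θ = (-0.2731)(0.7027) + (0.9620)(0.7114)(0.6820) = 0.2748, so φ₂ = 15.95°.
Δλ = atan2(sin θ sin δ cos φ₁, cos δ − sin φ₁ sin φ₂) = atan2(-0.5005, 0.7778) = -32.762°.
λ₂ = -29.420° − 32.762° = -62.18°.

15.95°, -62.18°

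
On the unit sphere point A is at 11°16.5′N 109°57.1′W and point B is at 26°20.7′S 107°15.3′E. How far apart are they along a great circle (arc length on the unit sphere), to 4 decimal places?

2.4763

With latitudes φ₁ = 11.275°, φ₂ = -26.345° and longitude difference Δλ = -142.793°:
cos c = sin φ₁ sin φ₂ + cos φ₁ cos φ₂ cos Δλ = (0.1955)(-0.4438) + (0.9807)(0.8961)(-0.7965) = -0.78673,
so c = arccos(-0.78673) = 2.47629 rad.
On the unit sphere the arc length equals the central angle: 2.4763.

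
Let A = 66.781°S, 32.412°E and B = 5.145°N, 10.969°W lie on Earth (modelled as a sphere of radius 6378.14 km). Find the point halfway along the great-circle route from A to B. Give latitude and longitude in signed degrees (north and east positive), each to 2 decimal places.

-32.32°, 0.95°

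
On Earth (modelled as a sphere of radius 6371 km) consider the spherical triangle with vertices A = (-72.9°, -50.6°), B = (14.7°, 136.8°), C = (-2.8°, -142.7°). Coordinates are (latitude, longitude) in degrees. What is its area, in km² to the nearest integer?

Side lengths (central angles): a = 1.4232, b = 1.5349, c = 2.1230 rad; semiperimeter s = 2.5405.
By l'Huilier's theorem, tan(E/4) = √[tan(s/2) tan((s−a)/2) tan((s−b)/2) tan((s−c)/2)], giving spherical excess E = 1.8056 rad.
Area = E·R² = 1.8056 × (6371)² ≈ 73288586 km².

73288586 km²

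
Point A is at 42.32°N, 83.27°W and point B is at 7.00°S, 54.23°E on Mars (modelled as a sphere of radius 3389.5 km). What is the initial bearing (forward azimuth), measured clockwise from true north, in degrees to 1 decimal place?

With φ₁ = 0.7386, φ₂ = -0.1222, Δλ = 2.3998 rad, the forward-azimuth formula gives
θ = atan2( sin Δλ cos φ₂ , cos φ₁ sin φ₂ − sin φ₁ cos φ₂ cos Δλ ) = atan2(0.6706, 0.4026) = 59.02°.
So the initial bearing is 59.0°.

59.0°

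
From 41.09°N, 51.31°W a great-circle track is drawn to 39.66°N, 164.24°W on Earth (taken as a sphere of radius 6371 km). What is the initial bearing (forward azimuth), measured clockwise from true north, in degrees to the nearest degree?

With φ₁ = 0.7172, φ₂ = 0.6922, Δλ = -1.9710 rad, the forward-azimuth formula gives
θ = atan2( sin Δλ cos φ₂ , cos φ₁ sin φ₂ − sin φ₁ cos φ₂ cos Δλ ) = atan2(-0.7090, 0.6782) = -46.27°.
Adding 360° brings this into [0°, 360°): 314°.

314°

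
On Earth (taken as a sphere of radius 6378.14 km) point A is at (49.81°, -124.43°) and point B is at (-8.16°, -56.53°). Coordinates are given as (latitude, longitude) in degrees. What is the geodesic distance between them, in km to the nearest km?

9175 km

With latitudes φ₁ = 49.810°, φ₂ = -8.160° and longitude difference Δλ = 67.900°:
cos c = sin φ₁ sin φ₂ + cos φ₁ cos φ₂ cos Δλ = (0.7639)(-0.1419) + (0.6453)(0.9899)(0.3762) = 0.13190,
so c = arccos(0.13190) = 1.43851 rad.
Distance = R·c = 6378.14 × 1.4385 ≈ 9175 km.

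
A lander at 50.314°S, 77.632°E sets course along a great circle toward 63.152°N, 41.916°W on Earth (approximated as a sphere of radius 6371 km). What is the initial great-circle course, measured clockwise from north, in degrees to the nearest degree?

Δλ = -119.548° = -2.0865 rad.
y = sin Δλ · cos φ₂ = (-0.8699)(0.4516) = -0.3929
x = cos φ₁ sin φ₂ − sin φ₁ cos φ₂ cos Δλ = (0.6386)(0.8922) − (-0.7696)(0.4516)(-0.4932) = 0.3984
θ = atan2(y, x) = -44.60°; adding 360° gives 315°.

315°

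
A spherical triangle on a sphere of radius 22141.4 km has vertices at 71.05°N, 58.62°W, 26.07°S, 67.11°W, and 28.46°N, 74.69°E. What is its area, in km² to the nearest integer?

1040421442 km²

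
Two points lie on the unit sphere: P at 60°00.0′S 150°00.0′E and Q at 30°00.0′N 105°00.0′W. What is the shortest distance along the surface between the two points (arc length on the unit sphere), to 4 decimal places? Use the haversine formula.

2.1473

With latitudes φ₁ = -60.000°, φ₂ = 30.000° and longitude difference Δλ = 105.000°:
Haversine: a = sin²(Δφ/2) + cos φ₁ cos φ₂ sin²(Δλ/2) = 0.5000 + (0.5000)(0.8660)(0.6294) = 0.77254.
Central angle c = 2·arcsin(√a) = 2.14729 rad.
On the unit sphere the arc length equals the central angle: 2.1473.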